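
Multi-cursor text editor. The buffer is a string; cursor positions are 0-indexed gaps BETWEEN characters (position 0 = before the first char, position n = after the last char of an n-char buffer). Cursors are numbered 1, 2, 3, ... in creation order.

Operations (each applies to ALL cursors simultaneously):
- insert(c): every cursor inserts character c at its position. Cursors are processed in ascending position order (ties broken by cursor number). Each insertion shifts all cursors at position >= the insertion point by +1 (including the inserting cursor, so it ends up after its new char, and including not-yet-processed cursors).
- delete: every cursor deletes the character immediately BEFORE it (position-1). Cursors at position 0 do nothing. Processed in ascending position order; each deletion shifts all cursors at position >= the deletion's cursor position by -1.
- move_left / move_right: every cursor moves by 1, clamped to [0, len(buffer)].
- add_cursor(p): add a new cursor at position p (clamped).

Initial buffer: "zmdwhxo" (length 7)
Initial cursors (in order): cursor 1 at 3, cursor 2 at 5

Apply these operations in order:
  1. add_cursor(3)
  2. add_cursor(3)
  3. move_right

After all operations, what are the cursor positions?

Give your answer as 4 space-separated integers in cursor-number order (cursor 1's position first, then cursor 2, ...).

Answer: 4 6 4 4

Derivation:
After op 1 (add_cursor(3)): buffer="zmdwhxo" (len 7), cursors c1@3 c3@3 c2@5, authorship .......
After op 2 (add_cursor(3)): buffer="zmdwhxo" (len 7), cursors c1@3 c3@3 c4@3 c2@5, authorship .......
After op 3 (move_right): buffer="zmdwhxo" (len 7), cursors c1@4 c3@4 c4@4 c2@6, authorship .......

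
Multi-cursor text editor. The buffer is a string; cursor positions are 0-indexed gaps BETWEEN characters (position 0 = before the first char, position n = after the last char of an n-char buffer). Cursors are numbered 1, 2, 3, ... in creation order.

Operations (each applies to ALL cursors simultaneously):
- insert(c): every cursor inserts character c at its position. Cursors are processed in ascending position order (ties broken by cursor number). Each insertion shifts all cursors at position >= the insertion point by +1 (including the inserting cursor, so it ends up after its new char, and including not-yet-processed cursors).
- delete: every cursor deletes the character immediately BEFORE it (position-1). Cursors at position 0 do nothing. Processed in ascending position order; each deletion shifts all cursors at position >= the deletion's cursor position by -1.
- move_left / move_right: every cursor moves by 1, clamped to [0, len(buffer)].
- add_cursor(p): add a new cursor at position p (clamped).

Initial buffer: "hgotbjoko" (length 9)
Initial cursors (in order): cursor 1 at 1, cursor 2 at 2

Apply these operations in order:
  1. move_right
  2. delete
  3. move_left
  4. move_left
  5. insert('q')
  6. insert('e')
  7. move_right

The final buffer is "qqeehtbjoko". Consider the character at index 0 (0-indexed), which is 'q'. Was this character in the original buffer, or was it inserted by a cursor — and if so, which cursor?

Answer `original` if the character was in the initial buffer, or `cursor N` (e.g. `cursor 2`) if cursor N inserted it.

Answer: cursor 1

Derivation:
After op 1 (move_right): buffer="hgotbjoko" (len 9), cursors c1@2 c2@3, authorship .........
After op 2 (delete): buffer="htbjoko" (len 7), cursors c1@1 c2@1, authorship .......
After op 3 (move_left): buffer="htbjoko" (len 7), cursors c1@0 c2@0, authorship .......
After op 4 (move_left): buffer="htbjoko" (len 7), cursors c1@0 c2@0, authorship .......
After op 5 (insert('q')): buffer="qqhtbjoko" (len 9), cursors c1@2 c2@2, authorship 12.......
After op 6 (insert('e')): buffer="qqeehtbjoko" (len 11), cursors c1@4 c2@4, authorship 1212.......
After op 7 (move_right): buffer="qqeehtbjoko" (len 11), cursors c1@5 c2@5, authorship 1212.......
Authorship (.=original, N=cursor N): 1 2 1 2 . . . . . . .
Index 0: author = 1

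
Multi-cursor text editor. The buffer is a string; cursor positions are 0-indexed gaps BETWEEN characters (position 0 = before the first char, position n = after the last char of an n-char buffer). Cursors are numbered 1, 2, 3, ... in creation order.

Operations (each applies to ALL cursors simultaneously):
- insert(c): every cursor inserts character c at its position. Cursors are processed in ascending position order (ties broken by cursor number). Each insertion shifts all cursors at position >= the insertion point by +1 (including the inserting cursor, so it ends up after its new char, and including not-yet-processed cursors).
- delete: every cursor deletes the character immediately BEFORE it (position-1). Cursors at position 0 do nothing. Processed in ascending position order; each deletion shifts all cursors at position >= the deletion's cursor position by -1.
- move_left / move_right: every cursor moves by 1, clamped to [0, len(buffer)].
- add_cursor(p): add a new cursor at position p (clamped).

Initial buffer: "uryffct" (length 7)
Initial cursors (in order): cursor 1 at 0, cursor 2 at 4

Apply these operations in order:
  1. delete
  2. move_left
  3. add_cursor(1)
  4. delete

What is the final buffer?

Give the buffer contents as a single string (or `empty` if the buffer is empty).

After op 1 (delete): buffer="uryfct" (len 6), cursors c1@0 c2@3, authorship ......
After op 2 (move_left): buffer="uryfct" (len 6), cursors c1@0 c2@2, authorship ......
After op 3 (add_cursor(1)): buffer="uryfct" (len 6), cursors c1@0 c3@1 c2@2, authorship ......
After op 4 (delete): buffer="yfct" (len 4), cursors c1@0 c2@0 c3@0, authorship ....

Answer: yfct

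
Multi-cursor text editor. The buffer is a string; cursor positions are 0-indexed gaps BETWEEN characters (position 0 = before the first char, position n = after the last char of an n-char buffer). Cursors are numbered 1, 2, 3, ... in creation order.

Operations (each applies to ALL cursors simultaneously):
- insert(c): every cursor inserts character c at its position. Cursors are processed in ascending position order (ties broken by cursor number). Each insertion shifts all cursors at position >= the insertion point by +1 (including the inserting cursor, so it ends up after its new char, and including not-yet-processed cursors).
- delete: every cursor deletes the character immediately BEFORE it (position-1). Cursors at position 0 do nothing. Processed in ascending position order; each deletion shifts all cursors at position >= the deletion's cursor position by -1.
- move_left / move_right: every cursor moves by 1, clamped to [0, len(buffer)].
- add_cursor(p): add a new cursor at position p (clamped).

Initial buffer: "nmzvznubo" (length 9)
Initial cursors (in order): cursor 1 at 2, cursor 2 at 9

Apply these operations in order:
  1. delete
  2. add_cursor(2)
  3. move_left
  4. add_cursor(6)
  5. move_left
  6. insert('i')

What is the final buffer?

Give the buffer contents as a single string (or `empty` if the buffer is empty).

Answer: iinzvzniiub

Derivation:
After op 1 (delete): buffer="nzvznub" (len 7), cursors c1@1 c2@7, authorship .......
After op 2 (add_cursor(2)): buffer="nzvznub" (len 7), cursors c1@1 c3@2 c2@7, authorship .......
After op 3 (move_left): buffer="nzvznub" (len 7), cursors c1@0 c3@1 c2@6, authorship .......
After op 4 (add_cursor(6)): buffer="nzvznub" (len 7), cursors c1@0 c3@1 c2@6 c4@6, authorship .......
After op 5 (move_left): buffer="nzvznub" (len 7), cursors c1@0 c3@0 c2@5 c4@5, authorship .......
After op 6 (insert('i')): buffer="iinzvzniiub" (len 11), cursors c1@2 c3@2 c2@9 c4@9, authorship 13.....24..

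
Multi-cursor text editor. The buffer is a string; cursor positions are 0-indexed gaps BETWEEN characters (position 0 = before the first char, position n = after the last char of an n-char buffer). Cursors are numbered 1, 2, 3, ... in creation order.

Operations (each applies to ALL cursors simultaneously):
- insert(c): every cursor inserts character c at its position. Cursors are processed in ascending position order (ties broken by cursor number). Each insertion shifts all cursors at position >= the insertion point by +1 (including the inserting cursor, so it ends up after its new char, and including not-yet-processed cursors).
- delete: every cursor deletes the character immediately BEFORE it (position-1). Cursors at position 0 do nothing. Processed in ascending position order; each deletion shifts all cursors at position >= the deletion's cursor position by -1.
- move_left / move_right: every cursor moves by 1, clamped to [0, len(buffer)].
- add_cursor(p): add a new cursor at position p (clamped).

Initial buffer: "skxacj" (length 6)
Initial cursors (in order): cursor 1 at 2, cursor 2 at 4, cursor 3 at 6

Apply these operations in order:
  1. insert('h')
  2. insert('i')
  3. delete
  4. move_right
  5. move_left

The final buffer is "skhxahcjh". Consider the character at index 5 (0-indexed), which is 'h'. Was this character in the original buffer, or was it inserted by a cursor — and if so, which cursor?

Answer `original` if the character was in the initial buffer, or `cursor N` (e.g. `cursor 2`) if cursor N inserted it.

Answer: cursor 2

Derivation:
After op 1 (insert('h')): buffer="skhxahcjh" (len 9), cursors c1@3 c2@6 c3@9, authorship ..1..2..3
After op 2 (insert('i')): buffer="skhixahicjhi" (len 12), cursors c1@4 c2@8 c3@12, authorship ..11..22..33
After op 3 (delete): buffer="skhxahcjh" (len 9), cursors c1@3 c2@6 c3@9, authorship ..1..2..3
After op 4 (move_right): buffer="skhxahcjh" (len 9), cursors c1@4 c2@7 c3@9, authorship ..1..2..3
After op 5 (move_left): buffer="skhxahcjh" (len 9), cursors c1@3 c2@6 c3@8, authorship ..1..2..3
Authorship (.=original, N=cursor N): . . 1 . . 2 . . 3
Index 5: author = 2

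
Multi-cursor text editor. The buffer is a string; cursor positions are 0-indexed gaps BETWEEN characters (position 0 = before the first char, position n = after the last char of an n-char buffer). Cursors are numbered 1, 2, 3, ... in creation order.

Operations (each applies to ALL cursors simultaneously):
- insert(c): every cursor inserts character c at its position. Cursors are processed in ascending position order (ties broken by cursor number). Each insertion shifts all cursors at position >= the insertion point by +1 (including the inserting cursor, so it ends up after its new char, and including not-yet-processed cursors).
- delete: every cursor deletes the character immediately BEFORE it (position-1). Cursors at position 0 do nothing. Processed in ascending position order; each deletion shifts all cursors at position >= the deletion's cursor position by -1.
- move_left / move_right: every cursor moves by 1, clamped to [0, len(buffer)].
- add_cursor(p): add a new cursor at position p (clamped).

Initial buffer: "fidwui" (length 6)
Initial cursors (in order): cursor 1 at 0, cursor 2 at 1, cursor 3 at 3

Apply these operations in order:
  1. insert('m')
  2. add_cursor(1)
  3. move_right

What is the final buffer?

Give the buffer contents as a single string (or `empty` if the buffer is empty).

Answer: mfmidmwui

Derivation:
After op 1 (insert('m')): buffer="mfmidmwui" (len 9), cursors c1@1 c2@3 c3@6, authorship 1.2..3...
After op 2 (add_cursor(1)): buffer="mfmidmwui" (len 9), cursors c1@1 c4@1 c2@3 c3@6, authorship 1.2..3...
After op 3 (move_right): buffer="mfmidmwui" (len 9), cursors c1@2 c4@2 c2@4 c3@7, authorship 1.2..3...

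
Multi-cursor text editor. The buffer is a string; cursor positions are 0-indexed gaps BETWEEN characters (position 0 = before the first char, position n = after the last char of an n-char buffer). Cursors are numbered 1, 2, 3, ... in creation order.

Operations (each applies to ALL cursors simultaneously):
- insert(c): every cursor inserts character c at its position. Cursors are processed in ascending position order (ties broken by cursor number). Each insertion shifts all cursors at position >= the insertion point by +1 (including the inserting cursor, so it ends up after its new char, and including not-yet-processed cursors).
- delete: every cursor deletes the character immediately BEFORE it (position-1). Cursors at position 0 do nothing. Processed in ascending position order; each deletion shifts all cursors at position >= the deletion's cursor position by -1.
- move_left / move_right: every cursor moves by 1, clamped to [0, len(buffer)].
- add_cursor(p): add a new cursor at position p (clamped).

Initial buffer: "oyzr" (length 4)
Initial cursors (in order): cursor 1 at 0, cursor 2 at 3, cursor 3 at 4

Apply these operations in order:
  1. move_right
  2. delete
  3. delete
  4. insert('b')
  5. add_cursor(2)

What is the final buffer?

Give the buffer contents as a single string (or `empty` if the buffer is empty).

After op 1 (move_right): buffer="oyzr" (len 4), cursors c1@1 c2@4 c3@4, authorship ....
After op 2 (delete): buffer="y" (len 1), cursors c1@0 c2@1 c3@1, authorship .
After op 3 (delete): buffer="" (len 0), cursors c1@0 c2@0 c3@0, authorship 
After op 4 (insert('b')): buffer="bbb" (len 3), cursors c1@3 c2@3 c3@3, authorship 123
After op 5 (add_cursor(2)): buffer="bbb" (len 3), cursors c4@2 c1@3 c2@3 c3@3, authorship 123

Answer: bbb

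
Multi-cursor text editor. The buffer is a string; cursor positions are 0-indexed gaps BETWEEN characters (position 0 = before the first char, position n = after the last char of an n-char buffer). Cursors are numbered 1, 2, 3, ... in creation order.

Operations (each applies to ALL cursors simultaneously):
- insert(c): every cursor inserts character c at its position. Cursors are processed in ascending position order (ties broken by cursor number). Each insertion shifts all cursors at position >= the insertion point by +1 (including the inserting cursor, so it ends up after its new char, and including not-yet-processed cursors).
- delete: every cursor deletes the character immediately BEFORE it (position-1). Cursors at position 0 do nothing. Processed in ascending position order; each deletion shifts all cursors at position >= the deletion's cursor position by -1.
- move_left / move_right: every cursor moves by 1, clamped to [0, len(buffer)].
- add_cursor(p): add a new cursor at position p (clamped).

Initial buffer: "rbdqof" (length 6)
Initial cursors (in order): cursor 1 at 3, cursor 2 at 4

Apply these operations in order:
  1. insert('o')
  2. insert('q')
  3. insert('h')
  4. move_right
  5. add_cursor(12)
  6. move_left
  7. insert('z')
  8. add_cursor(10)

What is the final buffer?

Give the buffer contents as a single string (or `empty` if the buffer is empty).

Answer: rbdoqhzqoqhzozf

Derivation:
After op 1 (insert('o')): buffer="rbdoqoof" (len 8), cursors c1@4 c2@6, authorship ...1.2..
After op 2 (insert('q')): buffer="rbdoqqoqof" (len 10), cursors c1@5 c2@8, authorship ...11.22..
After op 3 (insert('h')): buffer="rbdoqhqoqhof" (len 12), cursors c1@6 c2@10, authorship ...111.222..
After op 4 (move_right): buffer="rbdoqhqoqhof" (len 12), cursors c1@7 c2@11, authorship ...111.222..
After op 5 (add_cursor(12)): buffer="rbdoqhqoqhof" (len 12), cursors c1@7 c2@11 c3@12, authorship ...111.222..
After op 6 (move_left): buffer="rbdoqhqoqhof" (len 12), cursors c1@6 c2@10 c3@11, authorship ...111.222..
After op 7 (insert('z')): buffer="rbdoqhzqoqhzozf" (len 15), cursors c1@7 c2@12 c3@14, authorship ...1111.2222.3.
After op 8 (add_cursor(10)): buffer="rbdoqhzqoqhzozf" (len 15), cursors c1@7 c4@10 c2@12 c3@14, authorship ...1111.2222.3.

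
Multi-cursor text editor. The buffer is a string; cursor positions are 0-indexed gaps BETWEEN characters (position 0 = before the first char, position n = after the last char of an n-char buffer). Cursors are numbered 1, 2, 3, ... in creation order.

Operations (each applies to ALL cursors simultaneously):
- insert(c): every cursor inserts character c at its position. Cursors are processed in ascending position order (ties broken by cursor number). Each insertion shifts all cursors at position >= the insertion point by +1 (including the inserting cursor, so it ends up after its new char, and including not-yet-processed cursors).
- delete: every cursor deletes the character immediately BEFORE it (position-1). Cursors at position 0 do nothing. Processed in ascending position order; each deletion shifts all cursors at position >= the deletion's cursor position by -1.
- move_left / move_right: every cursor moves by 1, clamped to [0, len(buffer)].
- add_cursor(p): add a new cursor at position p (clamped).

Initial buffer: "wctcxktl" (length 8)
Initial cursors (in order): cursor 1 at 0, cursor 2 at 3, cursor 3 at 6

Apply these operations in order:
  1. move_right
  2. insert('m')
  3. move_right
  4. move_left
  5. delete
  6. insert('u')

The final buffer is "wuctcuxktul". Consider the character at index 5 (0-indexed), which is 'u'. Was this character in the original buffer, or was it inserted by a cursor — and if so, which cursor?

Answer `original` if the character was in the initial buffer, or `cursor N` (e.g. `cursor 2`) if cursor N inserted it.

After op 1 (move_right): buffer="wctcxktl" (len 8), cursors c1@1 c2@4 c3@7, authorship ........
After op 2 (insert('m')): buffer="wmctcmxktml" (len 11), cursors c1@2 c2@6 c3@10, authorship .1...2...3.
After op 3 (move_right): buffer="wmctcmxktml" (len 11), cursors c1@3 c2@7 c3@11, authorship .1...2...3.
After op 4 (move_left): buffer="wmctcmxktml" (len 11), cursors c1@2 c2@6 c3@10, authorship .1...2...3.
After op 5 (delete): buffer="wctcxktl" (len 8), cursors c1@1 c2@4 c3@7, authorship ........
After op 6 (insert('u')): buffer="wuctcuxktul" (len 11), cursors c1@2 c2@6 c3@10, authorship .1...2...3.
Authorship (.=original, N=cursor N): . 1 . . . 2 . . . 3 .
Index 5: author = 2

Answer: cursor 2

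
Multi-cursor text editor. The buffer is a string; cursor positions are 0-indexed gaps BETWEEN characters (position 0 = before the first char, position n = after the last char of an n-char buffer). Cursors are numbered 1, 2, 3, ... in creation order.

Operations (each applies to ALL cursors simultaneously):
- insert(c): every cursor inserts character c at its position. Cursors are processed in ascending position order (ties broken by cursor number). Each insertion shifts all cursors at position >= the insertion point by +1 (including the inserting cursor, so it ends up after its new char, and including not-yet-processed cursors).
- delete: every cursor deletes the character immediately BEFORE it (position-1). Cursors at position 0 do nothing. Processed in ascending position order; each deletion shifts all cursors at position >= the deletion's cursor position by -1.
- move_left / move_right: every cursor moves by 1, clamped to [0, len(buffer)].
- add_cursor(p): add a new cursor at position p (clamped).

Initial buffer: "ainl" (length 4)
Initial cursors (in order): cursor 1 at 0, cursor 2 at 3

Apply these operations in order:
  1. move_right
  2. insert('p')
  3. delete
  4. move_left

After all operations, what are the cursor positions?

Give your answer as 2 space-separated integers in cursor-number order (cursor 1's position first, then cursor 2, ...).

After op 1 (move_right): buffer="ainl" (len 4), cursors c1@1 c2@4, authorship ....
After op 2 (insert('p')): buffer="apinlp" (len 6), cursors c1@2 c2@6, authorship .1...2
After op 3 (delete): buffer="ainl" (len 4), cursors c1@1 c2@4, authorship ....
After op 4 (move_left): buffer="ainl" (len 4), cursors c1@0 c2@3, authorship ....

Answer: 0 3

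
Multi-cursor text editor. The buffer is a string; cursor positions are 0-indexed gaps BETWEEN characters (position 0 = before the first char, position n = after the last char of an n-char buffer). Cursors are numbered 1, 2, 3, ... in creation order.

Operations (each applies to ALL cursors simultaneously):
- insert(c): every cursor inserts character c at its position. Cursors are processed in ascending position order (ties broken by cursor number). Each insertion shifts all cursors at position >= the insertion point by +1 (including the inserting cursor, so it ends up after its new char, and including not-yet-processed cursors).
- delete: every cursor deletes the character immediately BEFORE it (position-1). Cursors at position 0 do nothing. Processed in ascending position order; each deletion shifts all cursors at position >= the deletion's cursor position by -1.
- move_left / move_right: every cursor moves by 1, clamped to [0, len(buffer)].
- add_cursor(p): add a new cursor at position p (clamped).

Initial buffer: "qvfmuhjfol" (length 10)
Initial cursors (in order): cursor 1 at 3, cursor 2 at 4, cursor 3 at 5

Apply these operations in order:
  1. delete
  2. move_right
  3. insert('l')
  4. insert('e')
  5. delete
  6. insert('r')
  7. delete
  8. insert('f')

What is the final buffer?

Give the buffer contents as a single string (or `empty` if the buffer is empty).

Answer: qvhlllfffjfol

Derivation:
After op 1 (delete): buffer="qvhjfol" (len 7), cursors c1@2 c2@2 c3@2, authorship .......
After op 2 (move_right): buffer="qvhjfol" (len 7), cursors c1@3 c2@3 c3@3, authorship .......
After op 3 (insert('l')): buffer="qvhllljfol" (len 10), cursors c1@6 c2@6 c3@6, authorship ...123....
After op 4 (insert('e')): buffer="qvhllleeejfol" (len 13), cursors c1@9 c2@9 c3@9, authorship ...123123....
After op 5 (delete): buffer="qvhllljfol" (len 10), cursors c1@6 c2@6 c3@6, authorship ...123....
After op 6 (insert('r')): buffer="qvhlllrrrjfol" (len 13), cursors c1@9 c2@9 c3@9, authorship ...123123....
After op 7 (delete): buffer="qvhllljfol" (len 10), cursors c1@6 c2@6 c3@6, authorship ...123....
After op 8 (insert('f')): buffer="qvhlllfffjfol" (len 13), cursors c1@9 c2@9 c3@9, authorship ...123123....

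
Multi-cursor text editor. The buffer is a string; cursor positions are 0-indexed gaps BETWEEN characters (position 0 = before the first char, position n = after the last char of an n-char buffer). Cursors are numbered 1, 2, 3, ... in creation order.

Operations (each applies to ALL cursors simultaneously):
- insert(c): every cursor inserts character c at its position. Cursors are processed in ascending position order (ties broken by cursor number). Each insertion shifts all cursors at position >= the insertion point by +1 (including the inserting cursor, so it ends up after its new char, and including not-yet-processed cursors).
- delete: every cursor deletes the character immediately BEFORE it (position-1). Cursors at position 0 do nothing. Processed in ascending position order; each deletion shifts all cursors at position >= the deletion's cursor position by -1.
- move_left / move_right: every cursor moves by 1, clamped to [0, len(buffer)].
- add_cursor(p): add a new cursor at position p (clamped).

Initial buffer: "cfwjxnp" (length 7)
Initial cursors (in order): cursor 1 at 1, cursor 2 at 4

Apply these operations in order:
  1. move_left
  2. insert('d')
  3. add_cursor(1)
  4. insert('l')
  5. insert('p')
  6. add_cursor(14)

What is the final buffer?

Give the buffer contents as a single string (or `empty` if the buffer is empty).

Answer: dllppcfwdlpjxnp

Derivation:
After op 1 (move_left): buffer="cfwjxnp" (len 7), cursors c1@0 c2@3, authorship .......
After op 2 (insert('d')): buffer="dcfwdjxnp" (len 9), cursors c1@1 c2@5, authorship 1...2....
After op 3 (add_cursor(1)): buffer="dcfwdjxnp" (len 9), cursors c1@1 c3@1 c2@5, authorship 1...2....
After op 4 (insert('l')): buffer="dllcfwdljxnp" (len 12), cursors c1@3 c3@3 c2@8, authorship 113...22....
After op 5 (insert('p')): buffer="dllppcfwdlpjxnp" (len 15), cursors c1@5 c3@5 c2@11, authorship 11313...222....
After op 6 (add_cursor(14)): buffer="dllppcfwdlpjxnp" (len 15), cursors c1@5 c3@5 c2@11 c4@14, authorship 11313...222....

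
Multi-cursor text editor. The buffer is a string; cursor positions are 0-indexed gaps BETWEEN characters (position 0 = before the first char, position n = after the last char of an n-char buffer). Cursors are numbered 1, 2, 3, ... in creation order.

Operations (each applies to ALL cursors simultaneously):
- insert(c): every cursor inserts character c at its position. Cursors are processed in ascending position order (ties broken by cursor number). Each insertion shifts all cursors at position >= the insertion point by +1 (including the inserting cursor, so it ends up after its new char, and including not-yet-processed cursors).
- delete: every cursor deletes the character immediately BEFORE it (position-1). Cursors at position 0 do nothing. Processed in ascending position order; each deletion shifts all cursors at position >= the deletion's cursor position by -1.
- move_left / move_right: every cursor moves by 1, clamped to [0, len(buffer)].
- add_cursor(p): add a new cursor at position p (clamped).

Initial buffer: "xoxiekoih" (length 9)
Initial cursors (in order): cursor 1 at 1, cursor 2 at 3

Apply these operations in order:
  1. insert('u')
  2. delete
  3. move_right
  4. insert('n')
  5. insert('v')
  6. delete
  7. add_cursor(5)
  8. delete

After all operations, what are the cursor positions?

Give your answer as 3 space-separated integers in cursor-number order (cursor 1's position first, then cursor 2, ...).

After op 1 (insert('u')): buffer="xuoxuiekoih" (len 11), cursors c1@2 c2@5, authorship .1..2......
After op 2 (delete): buffer="xoxiekoih" (len 9), cursors c1@1 c2@3, authorship .........
After op 3 (move_right): buffer="xoxiekoih" (len 9), cursors c1@2 c2@4, authorship .........
After op 4 (insert('n')): buffer="xonxinekoih" (len 11), cursors c1@3 c2@6, authorship ..1..2.....
After op 5 (insert('v')): buffer="xonvxinvekoih" (len 13), cursors c1@4 c2@8, authorship ..11..22.....
After op 6 (delete): buffer="xonxinekoih" (len 11), cursors c1@3 c2@6, authorship ..1..2.....
After op 7 (add_cursor(5)): buffer="xonxinekoih" (len 11), cursors c1@3 c3@5 c2@6, authorship ..1..2.....
After op 8 (delete): buffer="xoxekoih" (len 8), cursors c1@2 c2@3 c3@3, authorship ........

Answer: 2 3 3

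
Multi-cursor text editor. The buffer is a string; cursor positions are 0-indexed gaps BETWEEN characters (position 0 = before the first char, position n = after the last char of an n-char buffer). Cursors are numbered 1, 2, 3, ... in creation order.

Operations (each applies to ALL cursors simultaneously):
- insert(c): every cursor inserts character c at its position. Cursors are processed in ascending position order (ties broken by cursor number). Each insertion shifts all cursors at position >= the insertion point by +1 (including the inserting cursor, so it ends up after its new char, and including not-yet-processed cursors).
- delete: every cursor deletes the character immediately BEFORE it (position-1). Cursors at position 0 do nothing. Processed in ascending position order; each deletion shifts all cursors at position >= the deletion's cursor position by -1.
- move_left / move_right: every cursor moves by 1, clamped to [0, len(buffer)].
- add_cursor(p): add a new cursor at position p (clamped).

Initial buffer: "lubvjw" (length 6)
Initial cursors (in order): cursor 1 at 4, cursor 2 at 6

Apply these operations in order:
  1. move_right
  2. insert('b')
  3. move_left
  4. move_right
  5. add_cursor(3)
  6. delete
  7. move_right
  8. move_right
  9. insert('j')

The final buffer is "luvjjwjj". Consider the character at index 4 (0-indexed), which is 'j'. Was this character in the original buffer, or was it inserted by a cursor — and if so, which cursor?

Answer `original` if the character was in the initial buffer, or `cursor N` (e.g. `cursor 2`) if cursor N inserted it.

Answer: cursor 3

Derivation:
After op 1 (move_right): buffer="lubvjw" (len 6), cursors c1@5 c2@6, authorship ......
After op 2 (insert('b')): buffer="lubvjbwb" (len 8), cursors c1@6 c2@8, authorship .....1.2
After op 3 (move_left): buffer="lubvjbwb" (len 8), cursors c1@5 c2@7, authorship .....1.2
After op 4 (move_right): buffer="lubvjbwb" (len 8), cursors c1@6 c2@8, authorship .....1.2
After op 5 (add_cursor(3)): buffer="lubvjbwb" (len 8), cursors c3@3 c1@6 c2@8, authorship .....1.2
After op 6 (delete): buffer="luvjw" (len 5), cursors c3@2 c1@4 c2@5, authorship .....
After op 7 (move_right): buffer="luvjw" (len 5), cursors c3@3 c1@5 c2@5, authorship .....
After op 8 (move_right): buffer="luvjw" (len 5), cursors c3@4 c1@5 c2@5, authorship .....
After op 9 (insert('j')): buffer="luvjjwjj" (len 8), cursors c3@5 c1@8 c2@8, authorship ....3.12
Authorship (.=original, N=cursor N): . . . . 3 . 1 2
Index 4: author = 3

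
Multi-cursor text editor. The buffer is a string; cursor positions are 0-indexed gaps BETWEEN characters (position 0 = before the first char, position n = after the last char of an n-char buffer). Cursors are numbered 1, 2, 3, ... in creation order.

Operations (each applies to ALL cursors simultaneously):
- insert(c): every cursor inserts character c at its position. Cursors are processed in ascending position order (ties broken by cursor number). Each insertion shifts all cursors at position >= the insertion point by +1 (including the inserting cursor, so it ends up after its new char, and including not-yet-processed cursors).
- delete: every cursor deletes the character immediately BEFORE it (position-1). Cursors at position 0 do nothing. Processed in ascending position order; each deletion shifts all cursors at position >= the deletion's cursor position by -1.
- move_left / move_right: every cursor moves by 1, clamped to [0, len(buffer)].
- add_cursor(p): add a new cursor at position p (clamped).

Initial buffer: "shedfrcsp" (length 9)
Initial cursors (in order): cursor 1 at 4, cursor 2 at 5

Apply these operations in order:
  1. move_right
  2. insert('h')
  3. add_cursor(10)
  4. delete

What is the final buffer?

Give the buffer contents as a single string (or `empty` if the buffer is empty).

After op 1 (move_right): buffer="shedfrcsp" (len 9), cursors c1@5 c2@6, authorship .........
After op 2 (insert('h')): buffer="shedfhrhcsp" (len 11), cursors c1@6 c2@8, authorship .....1.2...
After op 3 (add_cursor(10)): buffer="shedfhrhcsp" (len 11), cursors c1@6 c2@8 c3@10, authorship .....1.2...
After op 4 (delete): buffer="shedfrcp" (len 8), cursors c1@5 c2@6 c3@7, authorship ........

Answer: shedfrcp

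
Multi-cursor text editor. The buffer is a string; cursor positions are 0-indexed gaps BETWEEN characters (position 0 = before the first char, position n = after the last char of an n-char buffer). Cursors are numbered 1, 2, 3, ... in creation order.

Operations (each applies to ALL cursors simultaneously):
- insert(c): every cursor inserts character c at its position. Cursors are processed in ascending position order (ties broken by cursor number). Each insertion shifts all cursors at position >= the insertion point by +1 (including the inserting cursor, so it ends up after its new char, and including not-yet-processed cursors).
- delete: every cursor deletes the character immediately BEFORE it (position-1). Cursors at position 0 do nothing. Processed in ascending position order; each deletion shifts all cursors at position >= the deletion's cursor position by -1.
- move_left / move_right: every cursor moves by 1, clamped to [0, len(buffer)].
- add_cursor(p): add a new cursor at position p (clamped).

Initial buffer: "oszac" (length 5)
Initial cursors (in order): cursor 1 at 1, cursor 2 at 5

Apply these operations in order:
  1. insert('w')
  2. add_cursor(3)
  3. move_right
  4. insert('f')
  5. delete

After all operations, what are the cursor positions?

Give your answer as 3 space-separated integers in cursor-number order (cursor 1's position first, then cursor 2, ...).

Answer: 3 7 4

Derivation:
After op 1 (insert('w')): buffer="owszacw" (len 7), cursors c1@2 c2@7, authorship .1....2
After op 2 (add_cursor(3)): buffer="owszacw" (len 7), cursors c1@2 c3@3 c2@7, authorship .1....2
After op 3 (move_right): buffer="owszacw" (len 7), cursors c1@3 c3@4 c2@7, authorship .1....2
After op 4 (insert('f')): buffer="owsfzfacwf" (len 10), cursors c1@4 c3@6 c2@10, authorship .1.1.3..22
After op 5 (delete): buffer="owszacw" (len 7), cursors c1@3 c3@4 c2@7, authorship .1....2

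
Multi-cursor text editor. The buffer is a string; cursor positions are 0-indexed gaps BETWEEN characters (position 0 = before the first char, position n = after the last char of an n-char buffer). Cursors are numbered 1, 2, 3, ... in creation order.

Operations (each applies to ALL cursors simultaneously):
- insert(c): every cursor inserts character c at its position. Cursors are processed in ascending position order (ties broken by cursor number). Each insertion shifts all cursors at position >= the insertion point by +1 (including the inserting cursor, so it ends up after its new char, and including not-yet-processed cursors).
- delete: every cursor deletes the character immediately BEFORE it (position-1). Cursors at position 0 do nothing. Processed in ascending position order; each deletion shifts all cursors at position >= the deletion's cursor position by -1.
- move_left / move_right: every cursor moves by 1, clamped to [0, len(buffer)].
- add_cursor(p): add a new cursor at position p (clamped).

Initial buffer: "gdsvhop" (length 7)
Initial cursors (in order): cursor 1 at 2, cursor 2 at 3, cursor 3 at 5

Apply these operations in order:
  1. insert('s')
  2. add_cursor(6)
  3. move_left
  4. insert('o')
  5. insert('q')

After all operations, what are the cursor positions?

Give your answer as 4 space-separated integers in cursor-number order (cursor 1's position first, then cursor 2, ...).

After op 1 (insert('s')): buffer="gdsssvhsop" (len 10), cursors c1@3 c2@5 c3@8, authorship ..1.2..3..
After op 2 (add_cursor(6)): buffer="gdsssvhsop" (len 10), cursors c1@3 c2@5 c4@6 c3@8, authorship ..1.2..3..
After op 3 (move_left): buffer="gdsssvhsop" (len 10), cursors c1@2 c2@4 c4@5 c3@7, authorship ..1.2..3..
After op 4 (insert('o')): buffer="gdossosovhosop" (len 14), cursors c1@3 c2@6 c4@8 c3@11, authorship ..11.224..33..
After op 5 (insert('q')): buffer="gdoqssoqsoqvhoqsop" (len 18), cursors c1@4 c2@8 c4@11 c3@15, authorship ..111.22244..333..

Answer: 4 8 15 11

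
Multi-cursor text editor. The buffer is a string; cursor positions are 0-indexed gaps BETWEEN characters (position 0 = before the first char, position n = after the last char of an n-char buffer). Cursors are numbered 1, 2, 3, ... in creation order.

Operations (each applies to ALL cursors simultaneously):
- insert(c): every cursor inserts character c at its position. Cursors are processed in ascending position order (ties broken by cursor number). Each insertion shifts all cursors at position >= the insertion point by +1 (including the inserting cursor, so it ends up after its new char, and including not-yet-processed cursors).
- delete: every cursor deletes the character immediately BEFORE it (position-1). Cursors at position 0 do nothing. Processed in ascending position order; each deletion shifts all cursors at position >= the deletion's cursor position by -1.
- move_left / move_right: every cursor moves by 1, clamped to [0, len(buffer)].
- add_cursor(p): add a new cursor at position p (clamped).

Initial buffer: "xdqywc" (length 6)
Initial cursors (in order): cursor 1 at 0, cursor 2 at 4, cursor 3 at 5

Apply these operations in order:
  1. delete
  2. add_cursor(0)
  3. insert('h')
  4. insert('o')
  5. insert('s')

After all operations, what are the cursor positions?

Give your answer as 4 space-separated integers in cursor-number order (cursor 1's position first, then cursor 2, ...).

Answer: 6 15 15 6

Derivation:
After op 1 (delete): buffer="xdqc" (len 4), cursors c1@0 c2@3 c3@3, authorship ....
After op 2 (add_cursor(0)): buffer="xdqc" (len 4), cursors c1@0 c4@0 c2@3 c3@3, authorship ....
After op 3 (insert('h')): buffer="hhxdqhhc" (len 8), cursors c1@2 c4@2 c2@7 c3@7, authorship 14...23.
After op 4 (insert('o')): buffer="hhooxdqhhooc" (len 12), cursors c1@4 c4@4 c2@11 c3@11, authorship 1414...2323.
After op 5 (insert('s')): buffer="hhoossxdqhhoossc" (len 16), cursors c1@6 c4@6 c2@15 c3@15, authorship 141414...232323.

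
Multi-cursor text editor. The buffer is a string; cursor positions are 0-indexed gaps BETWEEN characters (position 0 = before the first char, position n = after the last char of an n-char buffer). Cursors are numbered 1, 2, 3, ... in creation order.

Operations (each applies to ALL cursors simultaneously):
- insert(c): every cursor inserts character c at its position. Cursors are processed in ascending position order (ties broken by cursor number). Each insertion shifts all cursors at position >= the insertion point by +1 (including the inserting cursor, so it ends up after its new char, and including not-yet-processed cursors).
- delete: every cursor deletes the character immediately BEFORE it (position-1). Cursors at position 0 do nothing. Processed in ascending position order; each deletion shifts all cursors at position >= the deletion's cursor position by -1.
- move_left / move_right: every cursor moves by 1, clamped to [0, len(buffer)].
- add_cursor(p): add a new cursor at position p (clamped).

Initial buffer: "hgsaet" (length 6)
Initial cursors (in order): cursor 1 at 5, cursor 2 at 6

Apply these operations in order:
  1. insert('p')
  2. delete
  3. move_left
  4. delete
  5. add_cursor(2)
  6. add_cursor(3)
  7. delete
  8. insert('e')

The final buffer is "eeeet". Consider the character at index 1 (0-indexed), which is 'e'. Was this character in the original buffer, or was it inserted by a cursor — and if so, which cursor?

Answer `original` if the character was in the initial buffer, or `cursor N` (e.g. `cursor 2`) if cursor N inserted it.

Answer: cursor 2

Derivation:
After op 1 (insert('p')): buffer="hgsaeptp" (len 8), cursors c1@6 c2@8, authorship .....1.2
After op 2 (delete): buffer="hgsaet" (len 6), cursors c1@5 c2@6, authorship ......
After op 3 (move_left): buffer="hgsaet" (len 6), cursors c1@4 c2@5, authorship ......
After op 4 (delete): buffer="hgst" (len 4), cursors c1@3 c2@3, authorship ....
After op 5 (add_cursor(2)): buffer="hgst" (len 4), cursors c3@2 c1@3 c2@3, authorship ....
After op 6 (add_cursor(3)): buffer="hgst" (len 4), cursors c3@2 c1@3 c2@3 c4@3, authorship ....
After op 7 (delete): buffer="t" (len 1), cursors c1@0 c2@0 c3@0 c4@0, authorship .
After op 8 (insert('e')): buffer="eeeet" (len 5), cursors c1@4 c2@4 c3@4 c4@4, authorship 1234.
Authorship (.=original, N=cursor N): 1 2 3 4 .
Index 1: author = 2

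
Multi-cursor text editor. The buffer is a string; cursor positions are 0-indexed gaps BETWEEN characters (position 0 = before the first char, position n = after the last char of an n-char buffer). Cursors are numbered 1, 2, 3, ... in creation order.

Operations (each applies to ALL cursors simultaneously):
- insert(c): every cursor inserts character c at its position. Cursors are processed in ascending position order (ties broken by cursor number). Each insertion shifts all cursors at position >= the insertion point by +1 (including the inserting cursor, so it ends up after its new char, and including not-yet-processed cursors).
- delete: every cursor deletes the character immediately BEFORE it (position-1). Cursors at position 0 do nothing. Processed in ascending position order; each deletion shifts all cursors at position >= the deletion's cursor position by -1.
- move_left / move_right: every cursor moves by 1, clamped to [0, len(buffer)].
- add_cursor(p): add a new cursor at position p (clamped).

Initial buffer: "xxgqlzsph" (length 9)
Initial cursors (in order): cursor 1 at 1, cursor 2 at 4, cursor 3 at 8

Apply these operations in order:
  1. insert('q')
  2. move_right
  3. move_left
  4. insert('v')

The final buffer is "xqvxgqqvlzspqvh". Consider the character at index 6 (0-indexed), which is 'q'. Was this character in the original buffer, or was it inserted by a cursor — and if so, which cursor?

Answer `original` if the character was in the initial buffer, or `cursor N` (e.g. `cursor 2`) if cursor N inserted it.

Answer: cursor 2

Derivation:
After op 1 (insert('q')): buffer="xqxgqqlzspqh" (len 12), cursors c1@2 c2@6 c3@11, authorship .1...2....3.
After op 2 (move_right): buffer="xqxgqqlzspqh" (len 12), cursors c1@3 c2@7 c3@12, authorship .1...2....3.
After op 3 (move_left): buffer="xqxgqqlzspqh" (len 12), cursors c1@2 c2@6 c3@11, authorship .1...2....3.
After op 4 (insert('v')): buffer="xqvxgqqvlzspqvh" (len 15), cursors c1@3 c2@8 c3@14, authorship .11...22....33.
Authorship (.=original, N=cursor N): . 1 1 . . . 2 2 . . . . 3 3 .
Index 6: author = 2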